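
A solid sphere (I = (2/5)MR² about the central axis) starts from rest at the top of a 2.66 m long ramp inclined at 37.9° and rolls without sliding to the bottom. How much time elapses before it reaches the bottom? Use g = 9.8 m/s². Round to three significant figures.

Here I = (2/5)MR², so the shape factor k = I/(MR²) = 0.4.
Newton's second law down the slope: Mg sinθ − f = Ma. The torque equation fR = Iα (with α = a/R) gives f = kMa.
Hence a = g sinθ/(1+k) = 9.8×sin37.9°/1.4 = 4.3 m/s².
With constant a from rest, t = √(2L/a) = √(2·2.66/4.3) ≈ 1.11 s.

t ≈ 1.11 s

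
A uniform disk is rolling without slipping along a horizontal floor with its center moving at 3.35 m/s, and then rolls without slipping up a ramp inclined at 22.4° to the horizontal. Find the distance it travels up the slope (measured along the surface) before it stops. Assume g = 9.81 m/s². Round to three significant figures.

The moment of inertia is (1/2)MR², giving k ≡ I/(MR²) = 0.5.
Rolling without slipping gives ω = v/R, so the total kinetic energy is ½Mv² + ½Iω² = ½(1+k)Mv² = (3/4)Mv².
Setting this equal to Mgh gives the vertical rise h = (1+k)v₀²/(2g) = 1.5×3.35²/(2×9.81) = 0.858 m.
Along the incline, d = h/sinθ = 0.858/sin22.4° ≈ 2.25 m.

d ≈ 2.25 m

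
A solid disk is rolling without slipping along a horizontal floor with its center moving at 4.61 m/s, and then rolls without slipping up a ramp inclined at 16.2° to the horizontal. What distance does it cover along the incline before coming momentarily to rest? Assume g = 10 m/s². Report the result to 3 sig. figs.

For this body I = (1/2)MR², i.e. k = I/(MR²) = 0.5.
Since it rolls without slipping, ω = v/R and KE = ½Mv² + ½Iω² = ½(1+k)Mv² = (3/4)Mv².
Setting this equal to Mgh gives the vertical rise h = (1+k)v₀²/(2g) = 1.5×4.61²/(2×10) = 1.594 m.
Along the incline, d = h/sinθ = 1.594/sin16.2° ≈ 5.71 m.

d ≈ 5.71 m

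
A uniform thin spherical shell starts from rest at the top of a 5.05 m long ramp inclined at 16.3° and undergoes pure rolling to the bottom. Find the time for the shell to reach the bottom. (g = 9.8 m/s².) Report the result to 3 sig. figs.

The moment of inertia is (2/3)MR², giving k ≡ I/(MR²) = 2/3.
Translational: Mg sinθ − f = Ma. Rotational about the CM: fR = Iα = kMRa, so f = kMa.
Hence a = g sinθ/(1+k) = 9.8×sin16.3°/1.667 = 1.65 m/s².
With constant a from rest, t = √(2L/a) = √(2·5.05/1.65) ≈ 2.47 s.

t ≈ 2.47 s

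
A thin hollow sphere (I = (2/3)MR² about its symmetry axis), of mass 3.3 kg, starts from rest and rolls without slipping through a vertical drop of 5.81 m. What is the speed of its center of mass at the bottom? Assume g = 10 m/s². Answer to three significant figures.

With I = (2/3)MR², the ratio k = I/(MR²) is 2/3.
Since it rolls without slipping, ω = v/R and KE = ½Mv² + ½Iω² = ½(1+k)Mv² = (5/6)Mv².
Setting Mgh = (5/6)Mv² gives v = √(2gh/(1+k)) = √(2·10·5.81/1.667) ≈ 8.35 m/s.

v ≈ 8.35 m/s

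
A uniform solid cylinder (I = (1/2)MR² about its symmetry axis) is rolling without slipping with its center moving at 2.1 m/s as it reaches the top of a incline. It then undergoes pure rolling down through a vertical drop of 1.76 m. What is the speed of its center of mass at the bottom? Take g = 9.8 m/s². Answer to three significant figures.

v ≈ 5.24 m/s

Here I = (1/2)MR², so the shape factor k = I/(MR²) = 0.5.
Rolling without slipping gives ω = v/R, so the total kinetic energy is ½Mv² + ½Iω² = ½(1+k)Mv² = (3/4)Mv².
Energy conservation: (3/4)Mv₀² + Mgh = (3/4)Mv², so v² = v₀² + 2gh/(1+k).
v = √(2.1² + 2×9.8×1.76/1.5) = √27.41 ≈ 5.24 m/s.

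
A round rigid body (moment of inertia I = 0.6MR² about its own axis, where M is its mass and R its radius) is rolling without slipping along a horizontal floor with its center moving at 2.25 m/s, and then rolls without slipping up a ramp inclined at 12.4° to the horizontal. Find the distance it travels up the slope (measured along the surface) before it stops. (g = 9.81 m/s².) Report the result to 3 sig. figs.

With I = 0.6MR², the ratio k = I/(MR²) is 0.6.
Pure rolling means v = ωR; then KE = ½Mv² + ½I(v/R)² = ½(1+k)Mv² = (4/5)Mv².
Setting this equal to Mgh gives the vertical rise h = (1+k)v₀²/(2g) = 1.6×2.25²/(2×9.81) = 0.4128 m.
Along the incline, d = h/sinθ = 0.4128/sin12.4° ≈ 1.92 m.

d ≈ 1.92 m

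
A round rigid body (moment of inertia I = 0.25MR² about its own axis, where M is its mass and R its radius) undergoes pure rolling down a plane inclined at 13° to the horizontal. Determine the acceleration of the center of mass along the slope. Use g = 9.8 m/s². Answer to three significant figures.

a ≈ 1.76 m/s²

The moment of inertia is 0.25MR², giving k ≡ I/(MR²) = 0.25.
Translational: Mg sinθ − f = Ma. Rotational about the CM: fR = Iα = kMRa, so f = kMa.
Eliminating f: Mg sinθ = (1+k)Ma, so a = g sinθ/(1+k) = 9.8 × sin13° / 1.25 ≈ 1.76 m/s².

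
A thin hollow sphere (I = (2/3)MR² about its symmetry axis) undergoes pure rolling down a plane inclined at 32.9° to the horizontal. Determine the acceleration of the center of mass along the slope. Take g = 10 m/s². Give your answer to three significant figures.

a ≈ 3.26 m/s²

With I = (2/3)MR², the ratio k = I/(MR²) is 2/3.
Along the incline Mg sinθ − f = Ma, and torque about the center fR = Iα = kMR²(a/R) gives f = kMa.
Eliminating f: Mg sinθ = (1+k)Ma, so a = g sinθ/(1+k) = 10 × sin32.9° / 1.667 ≈ 3.26 m/s².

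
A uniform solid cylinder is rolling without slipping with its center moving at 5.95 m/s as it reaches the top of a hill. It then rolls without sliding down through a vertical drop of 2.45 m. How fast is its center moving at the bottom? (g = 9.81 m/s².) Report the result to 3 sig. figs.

v ≈ 8.21 m/s

Here I = (1/2)MR², so the shape factor k = I/(MR²) = 0.5.
The rolling condition ω = v/R makes the rotational term ½I(v/R)² = ½kMv², so KE_total = ½(1+k)Mv² = (3/4)Mv².
Energy conservation: (3/4)Mv₀² + Mgh = (3/4)Mv², so v² = v₀² + 2gh/(1+k).
v = √(5.95² + 2×9.81×2.45/1.5) = √67.45 ≈ 8.21 m/s.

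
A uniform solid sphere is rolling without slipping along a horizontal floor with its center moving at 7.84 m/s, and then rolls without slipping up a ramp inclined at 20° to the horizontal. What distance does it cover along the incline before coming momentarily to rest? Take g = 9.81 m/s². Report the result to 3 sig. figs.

For this body I = (2/5)MR², i.e. k = I/(MR²) = 0.4.
Since it rolls without slipping, ω = v/R and KE = ½Mv² + ½Iω² = ½(1+k)Mv² = (7/10)Mv².
Setting this equal to Mgh gives the vertical rise h = (1+k)v₀²/(2g) = 1.4×7.84²/(2×9.81) = 4.386 m.
The distance along the slope is d = h/sinθ = 4.386/sin20° ≈ 12.8 m.

d ≈ 12.8 m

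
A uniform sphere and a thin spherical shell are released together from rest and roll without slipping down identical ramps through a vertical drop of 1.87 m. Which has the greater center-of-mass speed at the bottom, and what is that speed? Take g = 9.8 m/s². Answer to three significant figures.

the uniform sphere, at v ≈ 5.12 m/s

For rolling without slipping, Mgh = ½(1+k)Mv² where k = I/(MR²), so v = √(2gh/(1+k)).
Uniform sphere: k = 0.4, giving v = √(2×9.8×1.87/1.4) = 5.117 m/s.
Thin spherical shell: k = 2/3, giving v = √(2×9.8×1.87/1.667) = 4.689 m/s.
The smaller k wins: the uniform sphere, at ≈ 5.12 m/s.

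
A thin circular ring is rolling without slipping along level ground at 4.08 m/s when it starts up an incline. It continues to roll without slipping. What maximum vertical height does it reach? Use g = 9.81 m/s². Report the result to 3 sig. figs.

h ≈ 1.70 m

Here I = MR², so the shape factor k = I/(MR²) = 1.
Since it rolls without slipping, ω = v/R and KE = ½Mv² + ½Iω² = ½(1+k)Mv² = Mv².
At the top the kinetic energy is zero, so Mv₀² = Mgh.
Thus h = (1+k)v₀²/(2g) = 2 × 4.08² / (2 × 9.81) ≈ 1.70 m.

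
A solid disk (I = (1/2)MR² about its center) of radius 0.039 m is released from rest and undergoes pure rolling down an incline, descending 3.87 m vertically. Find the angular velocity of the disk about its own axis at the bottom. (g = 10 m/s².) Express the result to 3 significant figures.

For this body I = (1/2)MR², i.e. k = I/(MR²) = 0.5.
Pure rolling means v = ωR; then KE = ½Mv² + ½I(v/R)² = ½(1+k)Mv² = (3/4)Mv².
Energy conservation Mgh = ½(1+k)Mv² gives v = √(2gh/(1+k)) = √(2 × 10 × 3.87 / 1.5) = 7.183 m/s.
The angular speed follows from ω = v/R = 7.183/0.039 ≈ 184 rad/s.

ω ≈ 184 rad/s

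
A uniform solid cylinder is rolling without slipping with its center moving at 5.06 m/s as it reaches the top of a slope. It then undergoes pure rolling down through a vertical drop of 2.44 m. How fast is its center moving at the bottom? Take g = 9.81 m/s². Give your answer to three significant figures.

v ≈ 7.58 m/s

Here I = (1/2)MR², so the shape factor k = I/(MR²) = 0.5.
Since it rolls without slipping, ω = v/R and KE = ½Mv² + ½Iω² = ½(1+k)Mv² = (3/4)Mv².
Energy conservation: (3/4)Mv₀² + Mgh = (3/4)Mv², so v² = v₀² + 2gh/(1+k).
v = √(5.06² + 2×9.81×2.44/1.5) = √57.52 ≈ 7.58 m/s.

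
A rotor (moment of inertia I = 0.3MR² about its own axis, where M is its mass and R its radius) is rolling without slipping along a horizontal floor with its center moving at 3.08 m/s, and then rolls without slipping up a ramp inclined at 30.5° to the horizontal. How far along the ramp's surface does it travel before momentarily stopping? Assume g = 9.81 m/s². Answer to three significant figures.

The moment of inertia is 0.3MR², giving k ≡ I/(MR²) = 0.3.
Since it rolls without slipping, ω = v/R and KE = ½Mv² + ½Iω² = ½(1+k)Mv² = (13/20)Mv².
Setting this equal to Mgh gives the vertical rise h = (1+k)v₀²/(2g) = 1.3×3.08²/(2×9.81) = 0.6286 m.
Along the incline, d = h/sinθ = 0.6286/sin30.5° ≈ 1.24 m.

d ≈ 1.24 m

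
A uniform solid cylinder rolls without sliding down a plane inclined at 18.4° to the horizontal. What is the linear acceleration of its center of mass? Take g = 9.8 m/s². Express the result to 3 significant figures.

a ≈ 2.06 m/s²

For this body I = (1/2)MR², i.e. k = I/(MR²) = 0.5.
Along the incline Mg sinθ − f = Ma, and torque about the center fR = Iα = kMR²(a/R) gives f = kMa.
Eliminating f: Mg sinθ = (1+k)Ma, so a = g sinθ/(1+k) = 9.8 × sin18.4° / 1.5 ≈ 2.06 m/s².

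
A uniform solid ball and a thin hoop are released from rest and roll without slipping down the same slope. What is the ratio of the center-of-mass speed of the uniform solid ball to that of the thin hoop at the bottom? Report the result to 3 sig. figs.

Each satisfies Mgh = ½(1+k)Mv² with k = I/(MR²), so v ∝ 1/√(1+k).
For the uniform solid ball k = 0.4; for the thin hoop k = 1.
v₁/v₂ = √((1+k₂)/(1+k₁)) = √(2/1.4) ≈ 1.20.

v_ratio ≈ 1.20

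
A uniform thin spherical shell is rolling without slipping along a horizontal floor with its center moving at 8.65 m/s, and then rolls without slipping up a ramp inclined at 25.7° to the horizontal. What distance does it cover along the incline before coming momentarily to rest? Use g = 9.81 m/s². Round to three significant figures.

For this body I = (2/3)MR², i.e. k = I/(MR²) = 2/3.
Pure rolling means v = ωR; then KE = ½Mv² + ½I(v/R)² = ½(1+k)Mv² = (5/6)Mv².
Setting this equal to Mgh gives the vertical rise h = (1+k)v₀²/(2g) = 1.667×8.65²/(2×9.81) = 6.356 m.
Along the incline, d = h/sinθ = 6.356/sin25.7° ≈ 14.7 m.

d ≈ 14.7 m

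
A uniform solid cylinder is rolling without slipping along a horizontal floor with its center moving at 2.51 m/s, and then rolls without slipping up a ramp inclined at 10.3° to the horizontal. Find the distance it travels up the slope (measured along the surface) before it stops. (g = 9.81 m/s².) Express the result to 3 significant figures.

Here I = (1/2)MR², so the shape factor k = I/(MR²) = 0.5.
Pure rolling means v = ωR; then KE = ½Mv² + ½I(v/R)² = ½(1+k)Mv² = (3/4)Mv².
Setting this equal to Mgh gives the vertical rise h = (1+k)v₀²/(2g) = 1.5×2.51²/(2×9.81) = 0.4817 m.
Along the incline, d = h/sinθ = 0.4817/sin10.3° ≈ 2.69 m.

d ≈ 2.69 m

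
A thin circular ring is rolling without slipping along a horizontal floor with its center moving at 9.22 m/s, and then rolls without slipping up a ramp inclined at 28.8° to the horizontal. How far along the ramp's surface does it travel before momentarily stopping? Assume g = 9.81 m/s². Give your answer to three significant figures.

The moment of inertia is MR², giving k ≡ I/(MR²) = 1.
The rolling condition ω = v/R makes the rotational term ½I(v/R)² = ½kMv², so KE_total = ½(1+k)Mv² = Mv².
Setting this equal to Mgh gives the vertical rise h = (1+k)v₀²/(2g) = 2×9.22²/(2×9.81) = 8.665 m.
The distance along the slope is d = h/sinθ = 8.665/sin28.8° ≈ 18.0 m.

d ≈ 18.0 m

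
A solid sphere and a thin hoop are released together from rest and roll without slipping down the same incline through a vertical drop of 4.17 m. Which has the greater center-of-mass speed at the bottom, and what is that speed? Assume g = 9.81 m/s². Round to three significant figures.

the solid sphere, at v ≈ 7.64 m/s

For rolling without slipping, Mgh = ½(1+k)Mv² where k = I/(MR²), so v = √(2gh/(1+k)).
Solid sphere: k = 0.4, giving v = √(2×9.81×4.17/1.4) = 7.645 m/s.
Thin hoop: k = 1, giving v = √(2×9.81×4.17/2) = 6.396 m/s.
The smaller k wins: the solid sphere, at ≈ 7.64 m/s.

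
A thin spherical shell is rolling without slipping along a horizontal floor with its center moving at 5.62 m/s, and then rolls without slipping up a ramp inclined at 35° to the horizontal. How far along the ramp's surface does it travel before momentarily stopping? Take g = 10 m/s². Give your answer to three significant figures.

The moment of inertia is (2/3)MR², giving k ≡ I/(MR²) = 2/3.
Rolling without slipping gives ω = v/R, so the total kinetic energy is ½Mv² + ½Iω² = ½(1+k)Mv² = (5/6)Mv².
Setting this equal to Mgh gives the vertical rise h = (1+k)v₀²/(2g) = 1.667×5.62²/(2×10) = 2.632 m.
Along the incline, d = h/sinθ = 2.632/sin35° ≈ 4.59 m.

d ≈ 4.59 m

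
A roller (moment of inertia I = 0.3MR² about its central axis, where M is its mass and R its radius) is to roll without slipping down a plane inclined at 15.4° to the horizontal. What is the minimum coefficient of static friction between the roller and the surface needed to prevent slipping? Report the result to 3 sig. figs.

μ_min ≈ 0.0636

The moment of inertia is 0.3MR², giving k ≡ I/(MR²) = 0.3.
Translational: Mg sinθ − f = Ma. Rotational about the CM: fR = Iα = kMRa, so f = kMa.
These give a = g sinθ/(1+k) and the required friction f = kMg sinθ/(1+k).
With N = Mg cosθ, the no-slip condition f ≤ μN gives μ_min = f/N = k tanθ/(1+k).
μ_min = 0.3 × tan15.4° / 1.3 ≈ 0.0636.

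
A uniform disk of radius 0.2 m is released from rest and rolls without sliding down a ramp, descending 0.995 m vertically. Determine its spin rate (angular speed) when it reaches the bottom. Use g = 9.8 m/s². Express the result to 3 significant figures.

For this body I = (1/2)MR², i.e. k = I/(MR²) = 0.5.
Since it rolls without slipping, ω = v/R and KE = ½Mv² + ½Iω² = ½(1+k)Mv² = (3/4)Mv².
Energy conservation Mgh = ½(1+k)Mv² gives v = √(2gh/(1+k)) = √(2 × 9.8 × 0.995 / 1.5) = 3.606 m/s.
Then ω = v/R = 3.606 / 0.2 ≈ 18.0 rad/s.

ω ≈ 18.0 rad/s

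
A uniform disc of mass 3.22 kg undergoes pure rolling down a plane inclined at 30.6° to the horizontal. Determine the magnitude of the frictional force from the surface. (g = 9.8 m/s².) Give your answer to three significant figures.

f ≈ 5.35 N

With I = (1/2)MR², the ratio k = I/(MR²) is 0.5.
Translational: Mg sinθ − f = Ma. Rotational about the CM: fR = Iα = kMRa, so f = kMa.
Combining, a = g sinθ/(1+k) and f = kMa = kMg sinθ/(1+k).
f = 0.5 × 3.22 × 9.8 × sin30.6° / 1.5 ≈ 5.35 N.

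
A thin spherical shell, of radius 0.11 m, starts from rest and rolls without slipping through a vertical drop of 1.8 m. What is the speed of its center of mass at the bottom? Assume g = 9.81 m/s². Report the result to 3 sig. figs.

With I = (2/3)MR², the ratio k = I/(MR²) is 2/3.
Pure rolling means v = ωR; then KE = ½Mv² + ½I(v/R)² = ½(1+k)Mv² = (5/6)Mv².
Setting Mgh = (5/6)Mv² gives v = √(2gh/(1+k)) = √(2·9.81·1.8/1.667) ≈ 4.60 m/s.

v ≈ 4.60 m/s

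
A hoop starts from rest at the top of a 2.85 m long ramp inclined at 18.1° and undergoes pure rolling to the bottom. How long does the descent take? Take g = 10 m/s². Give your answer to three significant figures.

The moment of inertia is MR², giving k ≡ I/(MR²) = 1.
Along the incline Mg sinθ − f = Ma, and torque about the center fR = Iα = kMR²(a/R) gives f = kMa.
Hence a = g sinθ/(1+k) = 10×sin18.1°/2 = 1.553 m/s².
Starting from rest, L = ½at², so t = √(2L/a) = √(2×2.85/1.553) ≈ 1.92 s.

t ≈ 1.92 s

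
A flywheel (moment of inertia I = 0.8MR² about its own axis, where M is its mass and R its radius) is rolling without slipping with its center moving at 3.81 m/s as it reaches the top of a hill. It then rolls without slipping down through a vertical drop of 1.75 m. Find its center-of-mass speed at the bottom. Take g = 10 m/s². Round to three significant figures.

With I = 0.8MR², the ratio k = I/(MR²) is 0.8.
The rolling condition ω = v/R makes the rotational term ½I(v/R)² = ½kMv², so KE_total = ½(1+k)Mv² = (9/10)Mv².
Energy conservation: (9/10)Mv₀² + Mgh = (9/10)Mv², so v² = v₀² + 2gh/(1+k).
v = √(3.81² + 2×10×1.75/1.8) = √33.96 ≈ 5.83 m/s.

v ≈ 5.83 m/s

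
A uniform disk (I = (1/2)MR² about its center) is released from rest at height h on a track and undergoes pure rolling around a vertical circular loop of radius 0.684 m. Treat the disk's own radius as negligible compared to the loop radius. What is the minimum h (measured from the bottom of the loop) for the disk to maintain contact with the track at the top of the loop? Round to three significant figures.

h_min ≈ 1.88 m

With I = (1/2)MR², the ratio k = I/(MR²) is 0.5.
At the top, contact is just lost when gravity alone supplies the centripetal force: Mg = Mv_top²/r, i.e. v_top² = gr.
With ω = v/R, the kinetic energy at speed v is ½(1+k)Mv² = (3/4)Mv².
Energy conservation from release (height h) to the top (height 2r): Mgh = Mg(2r) + (3/4)M·gr.
Thus h_min = 2r + (1+k)r/2 = r(2 + 1.5/2) = 0.684 × 2.75 ≈ 1.88 m.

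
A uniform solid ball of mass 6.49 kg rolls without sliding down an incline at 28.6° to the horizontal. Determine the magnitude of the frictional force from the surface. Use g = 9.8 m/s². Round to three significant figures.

f ≈ 8.70 N

For this body I = (2/5)MR², i.e. k = I/(MR²) = 0.4.
Translational: Mg sinθ − f = Ma. Rotational about the CM: fR = Iα = kMRa, so f = kMa.
Combining, a = g sinθ/(1+k) and f = kMa = kMg sinθ/(1+k).
f = 0.4 × 6.49 × 9.8 × sin28.6° / 1.4 ≈ 8.70 N.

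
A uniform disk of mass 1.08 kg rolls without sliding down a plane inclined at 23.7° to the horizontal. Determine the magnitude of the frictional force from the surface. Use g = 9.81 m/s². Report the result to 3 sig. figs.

Here I = (1/2)MR², so the shape factor k = I/(MR²) = 0.5.
Along the incline Mg sinθ − f = Ma, and torque about the center fR = Iα = kMR²(a/R) gives f = kMa.
Combining, a = g sinθ/(1+k) and f = kMa = kMg sinθ/(1+k).
f = 0.5 × 1.08 × 9.81 × sin23.7° / 1.5 ≈ 1.42 N.

f ≈ 1.42 N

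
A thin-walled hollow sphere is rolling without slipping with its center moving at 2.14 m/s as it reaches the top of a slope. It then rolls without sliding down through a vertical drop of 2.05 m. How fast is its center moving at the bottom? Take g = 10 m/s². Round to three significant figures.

With I = (2/3)MR², the ratio k = I/(MR²) is 2/3.
Rolling without slipping gives ω = v/R, so the total kinetic energy is ½Mv² + ½Iω² = ½(1+k)Mv² = (5/6)Mv².
Energy conservation: (5/6)Mv₀² + Mgh = (5/6)Mv², so v² = v₀² + 2gh/(1+k).
v = √(2.14² + 2×10×2.05/1.667) = √29.18 ≈ 5.40 m/s.

v ≈ 5.40 m/s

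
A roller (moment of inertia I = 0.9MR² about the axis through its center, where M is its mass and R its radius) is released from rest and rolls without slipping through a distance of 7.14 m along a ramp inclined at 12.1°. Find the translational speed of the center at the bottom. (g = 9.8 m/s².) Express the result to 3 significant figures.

The moment of inertia is 0.9MR², giving k ≡ I/(MR²) = 0.9.
Since it rolls without slipping, ω = v/R and KE = ½Mv² + ½Iω² = ½(1+k)Mv² = (19/20)Mv².
The vertical drop is h = L sinθ = 7.14 × sin12.1° = 1.497 m.
Setting Mgh = (19/20)Mv² gives v = √(2gh/(1+k)) = √(2·9.8·1.497/1.9) ≈ 3.93 m/s.

v ≈ 3.93 m/s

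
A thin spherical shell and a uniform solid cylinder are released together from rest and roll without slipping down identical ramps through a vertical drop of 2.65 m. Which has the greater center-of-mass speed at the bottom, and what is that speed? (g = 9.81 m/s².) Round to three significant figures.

For rolling without slipping, Mgh = ½(1+k)Mv² where k = I/(MR²), so v = √(2gh/(1+k)).
Thin spherical shell: k = 2/3, giving v = √(2×9.81×2.65/1.667) = 5.585 m/s.
Uniform solid cylinder: k = 0.5, giving v = √(2×9.81×2.65/1.5) = 5.887 m/s.
The smaller k wins: the uniform solid cylinder, at ≈ 5.89 m/s.

the uniform solid cylinder, at v ≈ 5.89 m/s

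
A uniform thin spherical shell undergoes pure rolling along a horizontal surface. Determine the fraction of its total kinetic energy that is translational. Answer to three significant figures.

fraction ≈ 0.600

Here I = (2/3)MR², so the shape factor k = I/(MR²) = 2/3.
With ω = v/R, KE_trans = ½Mv² and KE_rot = ½Iω² = ½kMv², so KE_total = ½(1+k)Mv².
The translational fraction is therefore 1/(1+k) = 1/1.667 ≈ 0.600.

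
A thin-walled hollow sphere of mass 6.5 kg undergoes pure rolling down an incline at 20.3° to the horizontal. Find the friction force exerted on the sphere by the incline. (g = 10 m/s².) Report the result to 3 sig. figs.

f ≈ 9.02 N

Here I = (2/3)MR², so the shape factor k = I/(MR²) = 2/3.
Along the incline Mg sinθ − f = Ma, and torque about the center fR = Iα = kMR²(a/R) gives f = kMa.
Combining, a = g sinθ/(1+k) and f = kMa = kMg sinθ/(1+k).
f = (2/3) × 6.5 × 10 × sin20.3° / 1.667 ≈ 9.02 N.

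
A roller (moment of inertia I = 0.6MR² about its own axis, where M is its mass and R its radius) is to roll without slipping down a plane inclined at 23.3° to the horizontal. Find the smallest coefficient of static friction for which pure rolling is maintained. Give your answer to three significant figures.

μ_min ≈ 0.162

With I = 0.6MR², the ratio k = I/(MR²) is 0.6.
Newton's second law down the slope: Mg sinθ − f = Ma. The torque equation fR = Iα (with α = a/R) gives f = kMa.
These give a = g sinθ/(1+k) and the required friction f = kMg sinθ/(1+k).
The normal force is N = Mg cosθ, so μ_min = f/N = k tanθ/(1+k).
μ_min = 0.6 × tan23.3° / 1.6 ≈ 0.162.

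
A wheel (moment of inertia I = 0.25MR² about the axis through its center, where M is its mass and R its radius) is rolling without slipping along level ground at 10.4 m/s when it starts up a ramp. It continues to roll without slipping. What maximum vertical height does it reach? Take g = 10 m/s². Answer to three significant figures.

h ≈ 6.76 m

Here I = 0.25MR², so the shape factor k = I/(MR²) = 0.25.
Rolling without slipping gives ω = v/R, so the total kinetic energy is ½Mv² + ½Iω² = ½(1+k)Mv² = (5/8)Mv².
All of this converts to potential energy at the highest point: (5/8)Mv₀² = Mgh.
Thus h = (1+k)v₀²/(2g) = 1.25 × 10.4² / (2 × 10) ≈ 6.76 m.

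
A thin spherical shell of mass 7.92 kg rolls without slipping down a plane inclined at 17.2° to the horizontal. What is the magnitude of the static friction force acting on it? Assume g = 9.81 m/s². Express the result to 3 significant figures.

f ≈ 9.19 N

Here I = (2/3)MR², so the shape factor k = I/(MR²) = 2/3.
Along the incline Mg sinθ − f = Ma, and torque about the center fR = Iα = kMR²(a/R) gives f = kMa.
Combining, a = g sinθ/(1+k) and f = kMa = kMg sinθ/(1+k).
f = (2/3) × 7.92 × 9.81 × sin17.2° / 1.667 ≈ 9.19 N.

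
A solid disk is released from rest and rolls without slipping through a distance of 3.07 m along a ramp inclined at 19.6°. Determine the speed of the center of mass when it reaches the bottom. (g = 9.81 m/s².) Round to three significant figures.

v ≈ 3.67 m/s

Here I = (1/2)MR², so the shape factor k = I/(MR²) = 0.5.
Rolling without slipping gives ω = v/R, so the total kinetic energy is ½Mv² + ½Iω² = ½(1+k)Mv² = (3/4)Mv².
The vertical drop is h = L sinθ = 3.07 × sin19.6° = 1.03 m.
Setting Mgh = (3/4)Mv² gives v = √(2gh/(1+k)) = √(2·9.81·1.03/1.5) ≈ 3.67 m/s.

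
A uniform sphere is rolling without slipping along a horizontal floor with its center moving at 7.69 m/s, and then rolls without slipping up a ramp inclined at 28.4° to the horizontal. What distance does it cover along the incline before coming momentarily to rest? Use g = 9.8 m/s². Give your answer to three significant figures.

The moment of inertia is (2/5)MR², giving k ≡ I/(MR²) = 0.4.
The rolling condition ω = v/R makes the rotational term ½I(v/R)² = ½kMv², so KE_total = ½(1+k)Mv² = (7/10)Mv².
Setting this equal to Mgh gives the vertical rise h = (1+k)v₀²/(2g) = 1.4×7.69²/(2×9.8) = 4.224 m.
Along the incline, d = h/sinθ = 4.224/sin28.4° ≈ 8.88 m.

d ≈ 8.88 m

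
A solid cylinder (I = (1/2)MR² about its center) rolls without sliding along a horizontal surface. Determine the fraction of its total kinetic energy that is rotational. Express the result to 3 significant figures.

For this body I = (1/2)MR², i.e. k = I/(MR²) = 0.5.
With ω = v/R, KE_trans = ½Mv² and KE_rot = ½Iω² = ½kMv², so KE_total = ½(1+k)Mv².
The rotational fraction is therefore k/(1+k) = 0.5/1.5 ≈ 0.333.

fraction ≈ 0.333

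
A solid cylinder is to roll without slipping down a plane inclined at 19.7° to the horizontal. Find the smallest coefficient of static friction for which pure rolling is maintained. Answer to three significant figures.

μ_min ≈ 0.119

For this body I = (1/2)MR², i.e. k = I/(MR²) = 0.5.
Along the incline Mg sinθ − f = Ma, and torque about the center fR = Iα = kMR²(a/R) gives f = kMa.
These give a = g sinθ/(1+k) and the required friction f = kMg sinθ/(1+k).
The normal force is N = Mg cosθ, so μ_min = f/N = k tanθ/(1+k).
μ_min = 0.5 × tan19.7° / 1.5 ≈ 0.119.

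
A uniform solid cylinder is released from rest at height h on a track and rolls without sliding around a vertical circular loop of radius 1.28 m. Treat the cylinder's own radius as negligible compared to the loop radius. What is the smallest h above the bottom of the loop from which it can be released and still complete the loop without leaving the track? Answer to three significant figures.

With I = (1/2)MR², the ratio k = I/(MR²) is 0.5.
At the top, contact is just lost when gravity alone supplies the centripetal force: Mg = Mv_top²/r, i.e. v_top² = gr.
With ω = v/R, the kinetic energy at speed v is ½(1+k)Mv² = (3/4)Mv².
Energy conservation from release (height h) to the top (height 2r): Mgh = Mg(2r) + (3/4)M·gr.
Thus h_min = 2r + (1+k)r/2 = r(2 + 1.5/2) = 1.28 × 2.75 ≈ 3.52 m.

h_min ≈ 3.52 m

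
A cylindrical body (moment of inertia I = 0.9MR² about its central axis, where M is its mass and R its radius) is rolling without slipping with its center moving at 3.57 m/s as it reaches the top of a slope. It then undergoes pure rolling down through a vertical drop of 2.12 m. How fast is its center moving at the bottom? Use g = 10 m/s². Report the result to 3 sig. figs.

Here I = 0.9MR², so the shape factor k = I/(MR²) = 0.9.
Pure rolling means v = ωR; then KE = ½Mv² + ½I(v/R)² = ½(1+k)Mv² = (19/20)Mv².
Energy conservation: (19/20)Mv₀² + Mgh = (19/20)Mv², so v² = v₀² + 2gh/(1+k).
v = √(3.57² + 2×10×2.12/1.9) = √35.06 ≈ 5.92 m/s.

v ≈ 5.92 m/s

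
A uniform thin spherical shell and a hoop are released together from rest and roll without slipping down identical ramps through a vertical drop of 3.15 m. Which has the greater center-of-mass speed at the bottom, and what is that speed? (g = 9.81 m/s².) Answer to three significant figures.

the uniform thin spherical shell, at v ≈ 6.09 m/s

For rolling without slipping, Mgh = ½(1+k)Mv² where k = I/(MR²), so v = √(2gh/(1+k)).
Uniform thin spherical shell: k = 2/3, giving v = √(2×9.81×3.15/1.667) = 6.089 m/s.
Hoop: k = 1, giving v = √(2×9.81×3.15/2) = 5.559 m/s.
The smaller k wins: the uniform thin spherical shell, at ≈ 6.09 m/s.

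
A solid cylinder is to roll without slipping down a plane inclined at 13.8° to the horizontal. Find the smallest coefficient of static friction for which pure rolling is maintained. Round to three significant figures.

Here I = (1/2)MR², so the shape factor k = I/(MR²) = 0.5.
Newton's second law down the slope: Mg sinθ − f = Ma. The torque equation fR = Iα (with α = a/R) gives f = kMa.
These give a = g sinθ/(1+k) and the required friction f = kMg sinθ/(1+k).
The normal force is N = Mg cosθ, so μ_min = f/N = k tanθ/(1+k).
μ_min = 0.5 × tan13.8° / 1.5 ≈ 0.0819.

μ_min ≈ 0.0819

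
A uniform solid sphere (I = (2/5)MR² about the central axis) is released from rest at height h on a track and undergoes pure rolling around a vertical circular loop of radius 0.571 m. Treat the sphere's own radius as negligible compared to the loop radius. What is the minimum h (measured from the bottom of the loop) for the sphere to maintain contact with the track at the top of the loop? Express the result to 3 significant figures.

With I = (2/5)MR², the ratio k = I/(MR²) is 0.4.
At the top, contact is just lost when gravity alone supplies the centripetal force: Mg = Mv_top²/r, i.e. v_top² = gr.
With ω = v/R, the kinetic energy at speed v is ½(1+k)Mv² = (7/10)Mv².
Energy conservation from release (height h) to the top (height 2r): Mgh = Mg(2r) + (7/10)M·gr.
Thus h_min = 2r + (1+k)r/2 = r(2 + 1.4/2) = 0.571 × 2.7 ≈ 1.54 m.

h_min ≈ 1.54 m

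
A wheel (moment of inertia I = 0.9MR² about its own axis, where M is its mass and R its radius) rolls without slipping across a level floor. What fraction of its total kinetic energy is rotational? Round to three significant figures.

With I = 0.9MR², the ratio k = I/(MR²) is 0.9.
With ω = v/R, KE_trans = ½Mv² and KE_rot = ½Iω² = ½kMv², so KE_total = ½(1+k)Mv².
The rotational fraction is therefore k/(1+k) = 0.9/1.9 ≈ 0.474.

fraction ≈ 0.474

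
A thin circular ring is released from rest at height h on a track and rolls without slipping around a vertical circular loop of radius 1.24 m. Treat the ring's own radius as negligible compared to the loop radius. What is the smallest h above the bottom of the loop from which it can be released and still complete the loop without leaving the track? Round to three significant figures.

h_min ≈ 3.72 m

The moment of inertia is MR², giving k ≡ I/(MR²) = 1.
At the top, contact is just lost when gravity alone supplies the centripetal force: Mg = Mv_top²/r, i.e. v_top² = gr.
With ω = v/R, the kinetic energy at speed v is ½(1+k)Mv² = Mv².
Energy conservation from release (height h) to the top (height 2r): Mgh = Mg(2r) + M·gr.
Thus h_min = 2r + (1+k)r/2 = r(2 + 2/2) = 1.24 × 3 ≈ 3.72 m.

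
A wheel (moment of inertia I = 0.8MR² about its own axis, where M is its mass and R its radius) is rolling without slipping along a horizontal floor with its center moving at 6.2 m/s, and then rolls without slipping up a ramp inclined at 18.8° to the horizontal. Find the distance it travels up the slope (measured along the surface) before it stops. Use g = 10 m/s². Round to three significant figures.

For this body I = 0.8MR², i.e. k = I/(MR²) = 0.8.
Pure rolling means v = ωR; then KE = ½Mv² + ½I(v/R)² = ½(1+k)Mv² = (9/10)Mv².
Setting this equal to Mgh gives the vertical rise h = (1+k)v₀²/(2g) = 1.8×6.2²/(2×10) = 3.46 m.
The distance along the slope is d = h/sinθ = 3.46/sin18.8° ≈ 10.7 m.

d ≈ 10.7 m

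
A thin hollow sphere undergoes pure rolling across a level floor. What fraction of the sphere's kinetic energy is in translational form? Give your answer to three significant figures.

Here I = (2/3)MR², so the shape factor k = I/(MR²) = 2/3.
Since ω = v/R, the translational part is ½Mv² and the rotational part is ½I(v/R)² = ½kMv²; the total is ½(1+k)Mv².
The translational fraction is therefore 1/(1+k) = 1/1.667 ≈ 0.600.

fraction ≈ 0.600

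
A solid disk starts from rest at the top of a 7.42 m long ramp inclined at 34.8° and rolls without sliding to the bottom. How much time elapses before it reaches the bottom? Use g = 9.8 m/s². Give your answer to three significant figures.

t ≈ 1.99 s

The moment of inertia is (1/2)MR², giving k ≡ I/(MR²) = 0.5.
Translational: Mg sinθ − f = Ma. Rotational about the CM: fR = Iα = kMRa, so f = kMa.
Hence a = g sinθ/(1+k) = 9.8×sin34.8°/1.5 = 3.729 m/s².
With constant a from rest, t = √(2L/a) = √(2·7.42/3.729) ≈ 1.99 s.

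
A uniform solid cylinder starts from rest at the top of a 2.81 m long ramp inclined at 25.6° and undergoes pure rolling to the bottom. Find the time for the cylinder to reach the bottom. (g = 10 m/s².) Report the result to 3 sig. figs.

t ≈ 1.40 s

With I = (1/2)MR², the ratio k = I/(MR²) is 0.5.
Along the incline Mg sinθ − f = Ma, and torque about the center fR = Iα = kMR²(a/R) gives f = kMa.
Hence a = g sinθ/(1+k) = 10×sin25.6°/1.5 = 2.881 m/s².
Starting from rest, L = ½at², so t = √(2L/a) = √(2×2.81/2.881) ≈ 1.40 s.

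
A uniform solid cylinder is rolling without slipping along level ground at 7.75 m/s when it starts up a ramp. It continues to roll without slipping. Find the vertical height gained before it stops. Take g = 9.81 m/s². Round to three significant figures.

The moment of inertia is (1/2)MR², giving k ≡ I/(MR²) = 0.5.
The rolling condition ω = v/R makes the rotational term ½I(v/R)² = ½kMv², so KE_total = ½(1+k)Mv² = (3/4)Mv².
All of this converts to potential energy at the highest point: (3/4)Mv₀² = Mgh.
Thus h = (1+k)v₀²/(2g) = 1.5 × 7.75² / (2 × 9.81) ≈ 4.59 m.

h ≈ 4.59 m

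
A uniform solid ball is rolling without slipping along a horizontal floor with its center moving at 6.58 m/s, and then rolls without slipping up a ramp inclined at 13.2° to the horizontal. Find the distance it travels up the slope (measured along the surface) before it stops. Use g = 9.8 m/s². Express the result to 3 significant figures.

With I = (2/5)MR², the ratio k = I/(MR²) is 0.4.
The rolling condition ω = v/R makes the rotational term ½I(v/R)² = ½kMv², so KE_total = ½(1+k)Mv² = (7/10)Mv².
Setting this equal to Mgh gives the vertical rise h = (1+k)v₀²/(2g) = 1.4×6.58²/(2×9.8) = 3.093 m.
The distance along the slope is d = h/sinθ = 3.093/sin13.2° ≈ 13.5 m.

d ≈ 13.5 m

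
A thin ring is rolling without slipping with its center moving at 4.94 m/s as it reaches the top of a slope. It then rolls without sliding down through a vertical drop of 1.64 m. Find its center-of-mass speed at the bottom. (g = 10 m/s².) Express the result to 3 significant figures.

The moment of inertia is MR², giving k ≡ I/(MR²) = 1.
The rolling condition ω = v/R makes the rotational term ½I(v/R)² = ½kMv², so KE_total = ½(1+k)Mv² = Mv².
Conserving energy between top and bottom: Mv² = Mv₀² + Mgh, hence v² = v₀² + 2gh/(1+k).
v = √(4.94² + 2×10×1.64/2) = √40.8 ≈ 6.39 m/s.

v ≈ 6.39 m/s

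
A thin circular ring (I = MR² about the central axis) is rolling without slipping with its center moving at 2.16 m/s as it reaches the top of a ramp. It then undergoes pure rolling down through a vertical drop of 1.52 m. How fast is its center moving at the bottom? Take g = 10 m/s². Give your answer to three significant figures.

The moment of inertia is MR², giving k ≡ I/(MR²) = 1.
Rolling without slipping gives ω = v/R, so the total kinetic energy is ½Mv² + ½Iω² = ½(1+k)Mv² = Mv².
Conserving energy between top and bottom: Mv² = Mv₀² + Mgh, hence v² = v₀² + 2gh/(1+k).
v = √(2.16² + 2×10×1.52/2) = √19.87 ≈ 4.46 m/s.

v ≈ 4.46 m/s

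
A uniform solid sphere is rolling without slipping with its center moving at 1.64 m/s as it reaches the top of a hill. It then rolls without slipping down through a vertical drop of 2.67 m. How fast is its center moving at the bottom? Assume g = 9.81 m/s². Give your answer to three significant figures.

v ≈ 6.33 m/s

For this body I = (2/5)MR², i.e. k = I/(MR²) = 0.4.
Rolling without slipping gives ω = v/R, so the total kinetic energy is ½Mv² + ½Iω² = ½(1+k)Mv² = (7/10)Mv².
Conserving energy between top and bottom: (7/10)Mv² = (7/10)Mv₀² + Mgh, hence v² = v₀² + 2gh/(1+k).
v = √(1.64² + 2×9.81×2.67/1.4) = √40.11 ≈ 6.33 m/s.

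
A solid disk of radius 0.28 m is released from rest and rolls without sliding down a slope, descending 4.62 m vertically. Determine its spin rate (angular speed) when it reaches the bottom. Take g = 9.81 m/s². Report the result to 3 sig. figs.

ω ≈ 27.8 rad/s

With I = (1/2)MR², the ratio k = I/(MR²) is 0.5.
Rolling without slipping gives ω = v/R, so the total kinetic energy is ½Mv² + ½Iω² = ½(1+k)Mv² = (3/4)Mv².
Energy conservation Mgh = ½(1+k)Mv² gives v = √(2gh/(1+k)) = √(2 × 9.81 × 4.62 / 1.5) = 7.774 m/s.
The angular speed follows from ω = v/R = 7.774/0.28 ≈ 27.8 rad/s.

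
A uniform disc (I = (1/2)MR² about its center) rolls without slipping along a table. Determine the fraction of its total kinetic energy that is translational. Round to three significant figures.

fraction ≈ 0.667

The moment of inertia is (1/2)MR², giving k ≡ I/(MR²) = 0.5.
Since ω = v/R, the translational part is ½Mv² and the rotational part is ½I(v/R)² = ½kMv²; the total is ½(1+k)Mv².
The translational fraction is therefore 1/(1+k) = 1/1.5 ≈ 0.667.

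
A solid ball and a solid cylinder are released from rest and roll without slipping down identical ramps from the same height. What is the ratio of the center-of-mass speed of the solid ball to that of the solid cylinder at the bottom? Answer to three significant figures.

Each satisfies Mgh = ½(1+k)Mv² with k = I/(MR²), so v ∝ 1/√(1+k).
For the solid ball k = 0.4; for the solid cylinder k = 0.5.
v₁/v₂ = √((1+k₂)/(1+k₁)) = √(1.5/1.4) ≈ 1.04.

v_ratio ≈ 1.04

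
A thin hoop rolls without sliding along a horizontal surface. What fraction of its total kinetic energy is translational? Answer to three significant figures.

fraction ≈ 0.500

Here I = MR², so the shape factor k = I/(MR²) = 1.
With ω = v/R, KE_trans = ½Mv² and KE_rot = ½Iω² = ½kMv², so KE_total = ½(1+k)Mv².
The translational fraction is therefore 1/(1+k) = 1/2 ≈ 0.500.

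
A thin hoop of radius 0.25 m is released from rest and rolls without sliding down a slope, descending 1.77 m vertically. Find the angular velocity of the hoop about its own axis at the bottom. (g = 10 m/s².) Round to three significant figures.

ω ≈ 16.8 rad/s

For this body I = MR², i.e. k = I/(MR²) = 1.
Rolling without slipping gives ω = v/R, so the total kinetic energy is ½Mv² + ½Iω² = ½(1+k)Mv² = Mv².
Energy conservation Mgh = ½(1+k)Mv² gives v = √(2gh/(1+k)) = √(2 × 10 × 1.77 / 2) = 4.207 m/s.
The angular speed follows from ω = v/R = 4.207/0.25 ≈ 16.8 rad/s.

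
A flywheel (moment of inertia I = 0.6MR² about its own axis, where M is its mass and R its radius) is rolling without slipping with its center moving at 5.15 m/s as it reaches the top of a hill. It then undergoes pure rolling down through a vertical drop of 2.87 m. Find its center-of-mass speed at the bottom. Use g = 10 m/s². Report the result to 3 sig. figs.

v ≈ 7.90 m/s

With I = 0.6MR², the ratio k = I/(MR²) is 0.6.
Since it rolls without slipping, ω = v/R and KE = ½Mv² + ½Iω² = ½(1+k)Mv² = (4/5)Mv².
Energy conservation: (4/5)Mv₀² + Mgh = (4/5)Mv², so v² = v₀² + 2gh/(1+k).
v = √(5.15² + 2×10×2.87/1.6) = √62.4 ≈ 7.90 m/s.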